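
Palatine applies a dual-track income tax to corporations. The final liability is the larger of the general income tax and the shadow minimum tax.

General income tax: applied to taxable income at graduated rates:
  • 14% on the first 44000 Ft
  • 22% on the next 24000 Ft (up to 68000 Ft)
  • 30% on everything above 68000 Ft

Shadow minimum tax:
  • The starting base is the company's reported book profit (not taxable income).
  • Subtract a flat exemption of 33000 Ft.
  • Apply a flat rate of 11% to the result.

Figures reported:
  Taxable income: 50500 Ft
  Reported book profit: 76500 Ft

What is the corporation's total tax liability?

7590 Ft

Shadow minimum tax:
  Base (reported book profit): 76500 Ft
  Less exemption 33000 Ft → base 43500 Ft
  43500 Ft × 11% = 4785 Ft

General income tax:
  44000 Ft × 14% = 6160 Ft
  6500 Ft × 22% = 1430 Ft
  → 7590 Ft

7590 Ft > 4785 Ft, so the general income tax governs.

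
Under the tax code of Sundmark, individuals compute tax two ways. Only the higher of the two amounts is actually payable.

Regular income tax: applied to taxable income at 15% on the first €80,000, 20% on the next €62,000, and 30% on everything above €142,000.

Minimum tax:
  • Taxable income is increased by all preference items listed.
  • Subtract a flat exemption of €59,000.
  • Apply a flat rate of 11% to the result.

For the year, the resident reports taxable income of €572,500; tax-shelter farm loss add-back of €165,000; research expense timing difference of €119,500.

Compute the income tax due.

€153,550

Minimum tax:
  Adjusted income: €572,500 + €165,000 + €119,500 = €857,000
  Less exemption €59,000 → base €798,000
  €798,000 × 11% = €87,780

Regular income tax:
  €80,000 × 15% = €12,000
  €62,000 × 20% = €12,400
  €430,500 × 30% = €129,150
  → €153,550

€153,550 > €87,780, so the regular income tax governs.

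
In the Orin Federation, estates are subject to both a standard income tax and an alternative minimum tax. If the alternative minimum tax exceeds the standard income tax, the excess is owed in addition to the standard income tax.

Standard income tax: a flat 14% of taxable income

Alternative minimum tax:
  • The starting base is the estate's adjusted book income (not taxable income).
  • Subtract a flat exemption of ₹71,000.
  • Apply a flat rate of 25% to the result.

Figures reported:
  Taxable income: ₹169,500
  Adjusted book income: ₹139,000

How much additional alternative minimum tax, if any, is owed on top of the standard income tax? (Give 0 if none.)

Standard income tax:
  ₹169,500 × 14% = ₹23,730

Alternative minimum tax:
  Base (adjusted book income): ₹139,000
  Less exemption ₹71,000 → base ₹68,000
  ₹68,000 × 25% = ₹17,000

₹17,000 ≤ ₹23,730, so no add-on is due.

₹0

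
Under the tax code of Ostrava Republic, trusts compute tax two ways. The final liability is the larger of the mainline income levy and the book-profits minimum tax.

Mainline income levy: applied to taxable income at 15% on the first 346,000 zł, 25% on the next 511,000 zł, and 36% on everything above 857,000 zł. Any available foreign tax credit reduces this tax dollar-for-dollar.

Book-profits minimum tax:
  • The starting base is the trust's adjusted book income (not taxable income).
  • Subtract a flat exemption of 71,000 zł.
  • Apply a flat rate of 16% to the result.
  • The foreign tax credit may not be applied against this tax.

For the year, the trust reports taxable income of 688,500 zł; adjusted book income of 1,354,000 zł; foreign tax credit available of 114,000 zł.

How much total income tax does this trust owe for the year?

Mainline income levy:
  346,000 zł × 15% = 51,900 zł
  342,500 zł × 25% = 85,625 zł
  → 137,525 zł
  Less foreign tax credit 114,000 zł → 23,525 zł

Book-profits minimum tax:
  Base (adjusted book income): 1,354,000 zł
  Less exemption 71,000 zł → base 1,283,000 zł
  1,283,000 zł × 16% = 205,280 zł

205,280 zł > 23,525 zł, so the book-profits minimum tax is the binding amount.

205,280 zł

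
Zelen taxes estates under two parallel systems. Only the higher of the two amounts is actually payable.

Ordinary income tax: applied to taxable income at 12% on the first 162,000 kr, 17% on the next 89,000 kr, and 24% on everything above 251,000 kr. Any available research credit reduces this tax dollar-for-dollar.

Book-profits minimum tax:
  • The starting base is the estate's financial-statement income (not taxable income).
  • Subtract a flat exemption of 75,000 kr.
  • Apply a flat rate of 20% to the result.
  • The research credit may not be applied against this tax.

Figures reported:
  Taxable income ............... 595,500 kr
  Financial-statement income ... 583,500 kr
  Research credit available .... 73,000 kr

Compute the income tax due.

Book-profits minimum tax:
  Base (financial-statement income): 583,500 kr
  Less exemption 75,000 kr → base 508,500 kr
  508,500 kr × 20% = 101,700 kr

Ordinary income tax:
  162,000 kr × 12% = 19,440 kr
  89,000 kr × 17% = 15,130 kr
  344,500 kr × 24% = 82,680 kr
  → 117,250 kr
  Less research credit 73,000 kr → 44,250 kr

101,700 kr > 44,250 kr, so the book-profits minimum tax is the binding amount.

101,700 kr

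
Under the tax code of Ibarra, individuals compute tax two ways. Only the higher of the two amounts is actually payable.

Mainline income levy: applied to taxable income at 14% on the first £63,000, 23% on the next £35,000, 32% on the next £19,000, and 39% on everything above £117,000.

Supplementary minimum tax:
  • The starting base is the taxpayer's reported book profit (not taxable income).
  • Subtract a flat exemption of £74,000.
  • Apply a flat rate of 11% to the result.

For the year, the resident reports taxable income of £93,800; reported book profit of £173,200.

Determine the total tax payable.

£15,904

Supplementary minimum tax:
  Base (reported book profit): £173,200
  Less exemption £74,000 → base £99,200
  £99,200 × 11% = £10,912

Mainline income levy:
  £63,000 × 14% = £8,820
  £30,800 × 23% = £7,084
  → £15,904

£15,904 > £10,912, so the mainline income levy governs.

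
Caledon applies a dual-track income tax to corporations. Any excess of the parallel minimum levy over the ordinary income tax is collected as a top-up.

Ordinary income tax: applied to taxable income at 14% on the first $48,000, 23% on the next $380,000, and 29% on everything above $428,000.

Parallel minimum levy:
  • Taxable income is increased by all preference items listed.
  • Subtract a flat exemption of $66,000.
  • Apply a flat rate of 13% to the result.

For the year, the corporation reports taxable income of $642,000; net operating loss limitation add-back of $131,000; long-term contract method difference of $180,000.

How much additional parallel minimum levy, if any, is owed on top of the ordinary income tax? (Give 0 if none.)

$0

Ordinary income tax:
  $48,000 × 14% = $6,720
  $380,000 × 23% = $87,400
  $214,000 × 29% = $62,060
  → $156,180

Parallel minimum levy:
  Adjusted income: $642,000 + $131,000 + $180,000 = $953,000
  Less exemption $66,000 → base $887,000
  $887,000 × 13% = $115,310

$115,310 ≤ $156,180, so no add-on is due.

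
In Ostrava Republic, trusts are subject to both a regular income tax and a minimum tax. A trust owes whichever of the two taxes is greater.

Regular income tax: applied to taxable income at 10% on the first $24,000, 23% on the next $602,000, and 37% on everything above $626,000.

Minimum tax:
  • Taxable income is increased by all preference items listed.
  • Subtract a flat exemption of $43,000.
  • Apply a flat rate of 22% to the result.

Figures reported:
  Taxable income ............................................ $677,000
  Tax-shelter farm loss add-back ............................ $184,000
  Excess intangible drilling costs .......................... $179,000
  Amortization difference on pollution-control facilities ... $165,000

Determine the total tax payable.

$255,640

Regular income tax:
  $24,000 × 10% = $2,400
  $602,000 × 23% = $138,460
  $51,000 × 37% = $18,870
  → $159,730

Minimum tax:
  Adjusted income: $677,000 + $184,000 + $179,000 + $165,000 = $1,205,000
  Less exemption $43,000 → base $1,162,000
  $1,162,000 × 22% = $255,640

$255,640 > $159,730, so the minimum tax is the binding amount.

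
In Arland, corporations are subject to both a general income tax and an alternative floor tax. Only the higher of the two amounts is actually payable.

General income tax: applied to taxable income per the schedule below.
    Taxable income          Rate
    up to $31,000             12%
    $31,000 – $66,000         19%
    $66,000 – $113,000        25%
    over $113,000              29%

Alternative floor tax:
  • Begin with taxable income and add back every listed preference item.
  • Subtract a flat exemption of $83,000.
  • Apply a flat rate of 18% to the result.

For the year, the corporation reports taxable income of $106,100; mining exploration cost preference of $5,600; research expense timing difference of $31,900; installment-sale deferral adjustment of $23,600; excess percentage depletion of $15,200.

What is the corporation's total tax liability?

$20,395

Alternative floor tax:
  Adjusted income: $106,100 + $5,600 + $31,900 + $23,600 + $15,200 = $182,400
  Less exemption $83,000 → base $99,400
  $99,400 × 18% = $17,892

General income tax:
  $31,000 × 12% = $3,720
  $35,000 × 19% = $6,650
  $40,100 × 25% = $10,025
  → $20,395

$20,395 > $17,892, so the general income tax governs.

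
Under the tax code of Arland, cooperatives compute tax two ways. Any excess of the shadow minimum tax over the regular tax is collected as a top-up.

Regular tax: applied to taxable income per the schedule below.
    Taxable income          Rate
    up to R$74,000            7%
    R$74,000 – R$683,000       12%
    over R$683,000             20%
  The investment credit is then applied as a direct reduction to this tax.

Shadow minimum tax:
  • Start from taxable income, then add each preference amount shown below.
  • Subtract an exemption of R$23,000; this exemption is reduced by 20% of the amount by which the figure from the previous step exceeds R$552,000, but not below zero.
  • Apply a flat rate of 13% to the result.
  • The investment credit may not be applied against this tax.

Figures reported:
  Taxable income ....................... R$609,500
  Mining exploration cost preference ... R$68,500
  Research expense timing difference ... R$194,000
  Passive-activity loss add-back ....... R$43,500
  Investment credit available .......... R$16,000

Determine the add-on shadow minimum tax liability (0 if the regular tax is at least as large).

R$65,575

Regular tax:
  R$74,000 × 7% = R$5,180
  R$535,500 × 12% = R$64,260
  → R$69,440
  Less investment credit R$16,000 → R$53,440

Shadow minimum tax:
  Adjusted income: R$609,500 + R$68,500 + R$194,000 + R$43,500 = R$915,500
  Exemption: 20% × (R$915,500 − R$552,000) = R$72,700 ≥ R$23,000, so the exemption is fully phased out
  Base: R$915,500 − R$0 = R$915,500
  R$915,500 × 13% = R$119,015

Excess of shadow minimum tax over regular tax: R$119,015 − R$53,440 = R$65,575.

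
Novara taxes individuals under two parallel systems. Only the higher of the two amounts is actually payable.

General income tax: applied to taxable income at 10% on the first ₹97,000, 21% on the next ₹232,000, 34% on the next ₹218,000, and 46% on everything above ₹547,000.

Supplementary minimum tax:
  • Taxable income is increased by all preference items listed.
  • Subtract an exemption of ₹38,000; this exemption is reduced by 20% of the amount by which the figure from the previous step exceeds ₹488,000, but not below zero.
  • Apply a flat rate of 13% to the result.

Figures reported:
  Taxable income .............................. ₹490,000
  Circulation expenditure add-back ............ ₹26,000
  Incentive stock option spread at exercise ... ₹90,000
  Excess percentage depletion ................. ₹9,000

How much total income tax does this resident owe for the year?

General income tax:
  ₹97,000 × 10% = ₹9,700
  ₹232,000 × 21% = ₹48,720
  ₹161,000 × 34% = ₹54,740
  → ₹113,160

Supplementary minimum tax:
  Adjusted income: ₹490,000 + ₹26,000 + ₹90,000 + ₹9,000 = ₹615,000
  Exemption: ₹38,000 − 20% × (₹615,000 − ₹488,000) = ₹38,000 − ₹25,400 = ₹12,600
  Base: ₹615,000 − ₹12,600 = ₹602,400
  ₹602,400 × 13% = ₹78,312

₹113,160 > ₹78,312, so the general income tax governs.

₹113,160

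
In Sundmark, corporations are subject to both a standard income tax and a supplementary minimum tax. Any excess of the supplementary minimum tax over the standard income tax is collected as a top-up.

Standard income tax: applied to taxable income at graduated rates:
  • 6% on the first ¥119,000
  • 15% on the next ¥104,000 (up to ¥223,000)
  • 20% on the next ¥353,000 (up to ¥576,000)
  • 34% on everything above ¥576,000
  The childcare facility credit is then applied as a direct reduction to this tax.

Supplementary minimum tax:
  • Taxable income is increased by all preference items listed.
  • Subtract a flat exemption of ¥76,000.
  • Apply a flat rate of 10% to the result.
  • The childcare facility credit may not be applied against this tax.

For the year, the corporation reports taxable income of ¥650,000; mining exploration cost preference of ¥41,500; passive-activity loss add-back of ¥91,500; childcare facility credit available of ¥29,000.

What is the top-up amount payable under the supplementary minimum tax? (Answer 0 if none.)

¥0

Standard income tax:
  ¥119,000 × 6% = ¥7,140
  ¥104,000 × 15% = ¥15,600
  ¥353,000 × 20% = ¥70,600
  ¥74,000 × 34% = ¥25,160
  → ¥118,500
  Less childcare facility credit ¥29,000 → ¥89,500

Supplementary minimum tax:
  Adjusted income: ¥650,000 + ¥41,500 + ¥91,500 = ¥783,000
  Less exemption ¥76,000 → base ¥707,000
  ¥707,000 × 10% = ¥70,700

¥70,700 ≤ ¥89,500, so no add-on is due.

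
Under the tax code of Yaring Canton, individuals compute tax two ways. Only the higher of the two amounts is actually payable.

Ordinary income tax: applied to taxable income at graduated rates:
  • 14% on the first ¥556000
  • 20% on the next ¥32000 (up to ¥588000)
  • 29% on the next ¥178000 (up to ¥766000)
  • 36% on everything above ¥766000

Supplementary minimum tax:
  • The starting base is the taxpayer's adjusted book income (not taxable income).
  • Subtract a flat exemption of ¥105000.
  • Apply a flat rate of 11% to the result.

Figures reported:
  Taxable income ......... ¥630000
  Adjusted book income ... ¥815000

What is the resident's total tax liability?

Supplementary minimum tax:
  Base (adjusted book income): ¥815000
  Less exemption ¥105000 → base ¥710000
  ¥710000 × 11% = ¥78100

Ordinary income tax:
  ¥556000 × 14% = ¥77840
  ¥32000 × 20% = ¥6400
  ¥42000 × 29% = ¥12180
  → ¥96420

¥96420 > ¥78100, so the ordinary income tax governs.

¥96420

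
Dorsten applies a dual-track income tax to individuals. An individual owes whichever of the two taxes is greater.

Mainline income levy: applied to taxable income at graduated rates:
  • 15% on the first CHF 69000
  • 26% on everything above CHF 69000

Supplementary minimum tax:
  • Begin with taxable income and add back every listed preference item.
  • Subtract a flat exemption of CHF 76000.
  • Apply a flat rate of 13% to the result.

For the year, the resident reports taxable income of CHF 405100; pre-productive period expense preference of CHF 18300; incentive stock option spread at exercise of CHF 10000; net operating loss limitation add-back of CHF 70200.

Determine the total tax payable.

CHF 97736

Mainline income levy:
  CHF 69000 × 15% = CHF 10350
  CHF 336100 × 26% = CHF 87386
  → CHF 97736

Supplementary minimum tax:
  Adjusted income: CHF 405100 + CHF 18300 + CHF 10000 + CHF 70200 = CHF 503600
  Less exemption CHF 76000 → base CHF 427600
  CHF 427600 × 13% = CHF 55588

CHF 97736 > CHF 55588, so the mainline income levy governs.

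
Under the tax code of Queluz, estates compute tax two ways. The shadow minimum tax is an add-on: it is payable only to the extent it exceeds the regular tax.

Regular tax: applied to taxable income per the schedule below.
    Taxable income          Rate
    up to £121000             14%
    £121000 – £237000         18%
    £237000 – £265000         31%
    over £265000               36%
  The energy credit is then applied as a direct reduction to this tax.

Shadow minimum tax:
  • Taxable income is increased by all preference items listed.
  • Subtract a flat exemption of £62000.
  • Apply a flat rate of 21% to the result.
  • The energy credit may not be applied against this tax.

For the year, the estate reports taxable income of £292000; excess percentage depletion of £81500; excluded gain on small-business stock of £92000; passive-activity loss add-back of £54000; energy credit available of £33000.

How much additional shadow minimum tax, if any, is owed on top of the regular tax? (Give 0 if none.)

Shadow minimum tax:
  Adjusted income: £292000 + £81500 + £92000 + £54000 = £519500
  Less exemption £62000 → base £457500
  £457500 × 21% = £96075

Regular tax:
  £121000 × 14% = £16940
  £116000 × 18% = £20880
  £28000 × 31% = £8680
  £27000 × 36% = £9720
  → £56220
  Less energy credit £33000 → £23220

Excess of shadow minimum tax over regular tax: £96075 − £23220 = £72855.

£72855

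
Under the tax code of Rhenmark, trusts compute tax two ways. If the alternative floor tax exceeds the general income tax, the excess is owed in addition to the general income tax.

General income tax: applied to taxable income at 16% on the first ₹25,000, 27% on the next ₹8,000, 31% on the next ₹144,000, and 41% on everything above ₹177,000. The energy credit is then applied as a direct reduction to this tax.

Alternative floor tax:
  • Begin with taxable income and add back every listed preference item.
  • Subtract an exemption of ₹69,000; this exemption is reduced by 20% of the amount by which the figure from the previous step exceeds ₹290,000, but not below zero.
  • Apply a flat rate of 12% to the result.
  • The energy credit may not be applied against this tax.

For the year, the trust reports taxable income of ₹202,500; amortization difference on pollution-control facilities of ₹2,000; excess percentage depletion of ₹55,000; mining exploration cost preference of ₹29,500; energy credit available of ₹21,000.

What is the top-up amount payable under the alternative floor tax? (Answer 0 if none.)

₹0

Alternative floor tax:
  Adjusted income: ₹202,500 + ₹2,000 + ₹55,000 + ₹29,500 = ₹289,000
  Exemption: ₹289,000 ≤ ₹290,000, so full ₹69,000 applies
  Base: ₹289,000 − ₹69,000 = ₹220,000
  ₹220,000 × 12% = ₹26,400

General income tax:
  ₹25,000 × 16% = ₹4,000
  ₹8,000 × 27% = ₹2,160
  ₹144,000 × 31% = ₹44,640
  ₹25,500 × 41% = ₹10,455
  → ₹61,255
  Less energy credit ₹21,000 → ₹40,255

₹26,400 ≤ ₹40,255, so no add-on is due.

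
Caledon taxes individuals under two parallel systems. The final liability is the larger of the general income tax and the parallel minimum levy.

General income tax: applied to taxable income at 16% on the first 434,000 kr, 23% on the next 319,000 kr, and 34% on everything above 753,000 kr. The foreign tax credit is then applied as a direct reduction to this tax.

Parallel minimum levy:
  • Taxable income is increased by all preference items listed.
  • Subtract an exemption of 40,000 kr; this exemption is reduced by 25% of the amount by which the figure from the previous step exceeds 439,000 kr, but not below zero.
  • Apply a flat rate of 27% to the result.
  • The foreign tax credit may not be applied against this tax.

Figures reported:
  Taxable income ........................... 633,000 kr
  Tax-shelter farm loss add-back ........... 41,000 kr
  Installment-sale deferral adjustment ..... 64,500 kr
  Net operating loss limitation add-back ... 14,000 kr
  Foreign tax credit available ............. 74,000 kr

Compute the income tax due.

General income tax:
  434,000 kr × 16% = 69,440 kr
  199,000 kr × 23% = 45,770 kr
  → 115,210 kr
  Less foreign tax credit 74,000 kr → 41,210 kr

Parallel minimum levy:
  Adjusted income: 633,000 kr + 41,000 kr + 64,500 kr + 14,000 kr = 752,500 kr
  Exemption: 25% × (752,500 kr − 439,000 kr) = 78,375 kr ≥ 40,000 kr, so the exemption is fully phased out
  Base: 752,500 kr − 0 kr = 752,500 kr
  752,500 kr × 27% = 203,175 kr

203,175 kr > 41,210 kr, so the parallel minimum levy is the binding amount.

203,175 kr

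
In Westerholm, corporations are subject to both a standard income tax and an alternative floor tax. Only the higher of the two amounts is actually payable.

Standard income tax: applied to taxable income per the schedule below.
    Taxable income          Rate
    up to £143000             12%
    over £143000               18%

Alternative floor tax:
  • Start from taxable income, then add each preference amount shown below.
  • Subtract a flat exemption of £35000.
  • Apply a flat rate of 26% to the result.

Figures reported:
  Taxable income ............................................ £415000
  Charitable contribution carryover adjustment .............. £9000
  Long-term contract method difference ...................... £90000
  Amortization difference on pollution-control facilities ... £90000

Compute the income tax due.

Alternative floor tax:
  Adjusted income: £415000 + £9000 + £90000 + £90000 = £604000
  Less exemption £35000 → base £569000
  £569000 × 26% = £147940

Standard income tax:
  £143000 × 12% = £17160
  £272000 × 18% = £48960
  → £66120

£147940 > £66120, so the alternative floor tax is the binding amount.

£147940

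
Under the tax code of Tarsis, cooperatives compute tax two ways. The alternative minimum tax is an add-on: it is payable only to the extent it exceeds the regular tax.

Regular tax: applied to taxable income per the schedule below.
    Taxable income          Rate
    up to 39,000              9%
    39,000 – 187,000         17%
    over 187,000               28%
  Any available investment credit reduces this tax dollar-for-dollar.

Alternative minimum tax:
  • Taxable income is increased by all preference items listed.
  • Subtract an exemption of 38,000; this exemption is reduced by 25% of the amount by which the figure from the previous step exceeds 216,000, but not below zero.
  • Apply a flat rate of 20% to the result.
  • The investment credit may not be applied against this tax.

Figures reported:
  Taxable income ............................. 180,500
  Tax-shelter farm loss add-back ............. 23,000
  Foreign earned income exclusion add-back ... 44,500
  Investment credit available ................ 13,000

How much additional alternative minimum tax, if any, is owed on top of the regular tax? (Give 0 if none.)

29,035

Alternative minimum tax:
  Adjusted income: 180,500 + 23,000 + 44,500 = 248,000
  Exemption: 38,000 − 25% × (248,000 − 216,000) = 38,000 − 8,000 = 30,000
  Base: 248,000 − 30,000 = 218,000
  218,000 × 20% = 43,600

Regular tax:
  39,000 × 9% = 3,510
  141,500 × 17% = 24,055
  → 27,565
  Less investment credit 13,000 → 14,565

Excess of alternative minimum tax over regular tax: 43,600 − 14,565 = 29,035.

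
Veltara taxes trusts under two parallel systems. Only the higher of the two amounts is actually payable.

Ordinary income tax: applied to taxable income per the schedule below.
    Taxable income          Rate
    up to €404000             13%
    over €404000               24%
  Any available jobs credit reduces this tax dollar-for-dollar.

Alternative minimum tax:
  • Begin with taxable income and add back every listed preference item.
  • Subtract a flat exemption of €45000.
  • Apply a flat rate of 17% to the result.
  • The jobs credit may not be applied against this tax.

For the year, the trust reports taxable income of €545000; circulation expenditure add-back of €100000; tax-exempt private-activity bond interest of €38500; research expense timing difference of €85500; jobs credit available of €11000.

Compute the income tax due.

Ordinary income tax:
  €404000 × 13% = €52520
  €141000 × 24% = €33840
  → €86360
  Less jobs credit €11000 → €75360

Alternative minimum tax:
  Adjusted income: €545000 + €100000 + €38500 + €85500 = €769000
  Less exemption €45000 → base €724000
  €724000 × 17% = €123080

€123080 > €75360, so the alternative minimum tax is the binding amount.

€123080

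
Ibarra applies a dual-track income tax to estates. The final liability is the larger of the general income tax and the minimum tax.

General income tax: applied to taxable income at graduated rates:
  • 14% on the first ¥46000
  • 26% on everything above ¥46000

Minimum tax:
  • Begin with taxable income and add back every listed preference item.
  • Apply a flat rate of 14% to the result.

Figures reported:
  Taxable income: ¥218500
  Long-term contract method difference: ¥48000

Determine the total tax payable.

¥51290

General income tax:
  ¥46000 × 14% = ¥6440
  ¥172500 × 26% = ¥44850
  → ¥51290

Minimum tax:
  Adjusted income: ¥218500 + ¥48000 = ¥266500
  ¥266500 × 14% = ¥37310

¥51290 > ¥37310, so the general income tax governs.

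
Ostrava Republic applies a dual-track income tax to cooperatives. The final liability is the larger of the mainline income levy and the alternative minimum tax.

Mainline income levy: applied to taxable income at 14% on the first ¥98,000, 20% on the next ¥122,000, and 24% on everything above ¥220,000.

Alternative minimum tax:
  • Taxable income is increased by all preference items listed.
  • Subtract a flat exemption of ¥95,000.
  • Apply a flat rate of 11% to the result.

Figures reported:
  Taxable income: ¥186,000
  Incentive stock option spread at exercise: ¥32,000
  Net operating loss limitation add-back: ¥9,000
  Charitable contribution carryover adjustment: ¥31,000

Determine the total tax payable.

¥31,320

Mainline income levy:
  ¥98,000 × 14% = ¥13,720
  ¥88,000 × 20% = ¥17,600
  → ¥31,320

Alternative minimum tax:
  Adjusted income: ¥186,000 + ¥32,000 + ¥9,000 + ¥31,000 = ¥258,000
  Less exemption ¥95,000 → base ¥163,000
  ¥163,000 × 11% = ¥17,930

¥31,320 > ¥17,930, so the mainline income levy governs.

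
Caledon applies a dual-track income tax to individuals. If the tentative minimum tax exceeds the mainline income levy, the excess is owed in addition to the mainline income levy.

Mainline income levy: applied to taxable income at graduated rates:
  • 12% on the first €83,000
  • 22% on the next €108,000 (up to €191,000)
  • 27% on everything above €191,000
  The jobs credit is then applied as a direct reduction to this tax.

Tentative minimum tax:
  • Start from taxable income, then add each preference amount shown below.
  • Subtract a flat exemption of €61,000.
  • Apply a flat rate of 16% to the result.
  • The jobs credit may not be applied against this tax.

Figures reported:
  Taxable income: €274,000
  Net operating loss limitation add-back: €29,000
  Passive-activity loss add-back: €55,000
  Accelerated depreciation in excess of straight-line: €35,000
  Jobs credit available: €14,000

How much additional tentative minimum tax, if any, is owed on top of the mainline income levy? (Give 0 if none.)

€10,990

Tentative minimum tax:
  Adjusted income: €274,000 + €29,000 + €55,000 + €35,000 = €393,000
  Less exemption €61,000 → base €332,000
  €332,000 × 16% = €53,120

Mainline income levy:
  €83,000 × 12% = €9,960
  €108,000 × 22% = €23,760
  €83,000 × 27% = €22,410
  → €56,130
  Less jobs credit €14,000 → €42,130

Excess of tentative minimum tax over mainline income levy: €53,120 − €42,130 = €10,990.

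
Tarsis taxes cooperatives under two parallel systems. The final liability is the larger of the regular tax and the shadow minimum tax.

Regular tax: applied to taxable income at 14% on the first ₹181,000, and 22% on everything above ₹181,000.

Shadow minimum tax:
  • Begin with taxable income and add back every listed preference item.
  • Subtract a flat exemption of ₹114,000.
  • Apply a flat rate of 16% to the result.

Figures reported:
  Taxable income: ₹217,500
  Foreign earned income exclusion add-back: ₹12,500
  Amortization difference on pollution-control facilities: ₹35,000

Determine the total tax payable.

Regular tax:
  ₹181,000 × 14% = ₹25,340
  ₹36,500 × 22% = ₹8,030
  → ₹33,370

Shadow minimum tax:
  Adjusted income: ₹217,500 + ₹12,500 + ₹35,000 = ₹265,000
  Less exemption ₹114,000 → base ₹151,000
  ₹151,000 × 16% = ₹24,160

₹33,370 > ₹24,160, so the regular tax governs.

₹33,370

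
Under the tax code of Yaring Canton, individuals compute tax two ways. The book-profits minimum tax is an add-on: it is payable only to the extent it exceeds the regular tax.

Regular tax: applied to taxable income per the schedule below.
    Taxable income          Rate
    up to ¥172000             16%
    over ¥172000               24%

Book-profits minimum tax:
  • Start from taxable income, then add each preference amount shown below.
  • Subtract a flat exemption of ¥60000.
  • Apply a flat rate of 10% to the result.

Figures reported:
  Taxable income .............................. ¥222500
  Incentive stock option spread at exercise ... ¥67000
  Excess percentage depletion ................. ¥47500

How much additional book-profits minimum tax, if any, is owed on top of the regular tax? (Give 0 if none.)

Regular tax:
  ¥172000 × 16% = ¥27520
  ¥50500 × 24% = ¥12120
  → ¥39640

Book-profits minimum tax:
  Adjusted income: ¥222500 + ¥67000 + ¥47500 = ¥337000
  Less exemption ¥60000 → base ¥277000
  ¥277000 × 10% = ¥27700

¥27700 ≤ ¥39640, so no add-on is due.

¥0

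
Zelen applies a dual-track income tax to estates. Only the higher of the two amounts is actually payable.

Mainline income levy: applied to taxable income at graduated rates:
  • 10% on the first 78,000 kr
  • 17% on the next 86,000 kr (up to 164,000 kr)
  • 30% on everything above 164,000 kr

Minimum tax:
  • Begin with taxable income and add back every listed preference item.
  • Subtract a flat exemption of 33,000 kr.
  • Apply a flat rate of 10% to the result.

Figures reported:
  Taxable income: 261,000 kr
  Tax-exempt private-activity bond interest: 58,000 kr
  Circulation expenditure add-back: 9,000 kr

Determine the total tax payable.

Minimum tax:
  Adjusted income: 261,000 kr + 58,000 kr + 9,000 kr = 328,000 kr
  Less exemption 33,000 kr → base 295,000 kr
  295,000 kr × 10% = 29,500 kr

Mainline income levy:
  78,000 kr × 10% = 7,800 kr
  86,000 kr × 17% = 14,620 kr
  97,000 kr × 30% = 29,100 kr
  → 51,520 kr

51,520 kr > 29,500 kr, so the mainline income levy governs.

51,520 kr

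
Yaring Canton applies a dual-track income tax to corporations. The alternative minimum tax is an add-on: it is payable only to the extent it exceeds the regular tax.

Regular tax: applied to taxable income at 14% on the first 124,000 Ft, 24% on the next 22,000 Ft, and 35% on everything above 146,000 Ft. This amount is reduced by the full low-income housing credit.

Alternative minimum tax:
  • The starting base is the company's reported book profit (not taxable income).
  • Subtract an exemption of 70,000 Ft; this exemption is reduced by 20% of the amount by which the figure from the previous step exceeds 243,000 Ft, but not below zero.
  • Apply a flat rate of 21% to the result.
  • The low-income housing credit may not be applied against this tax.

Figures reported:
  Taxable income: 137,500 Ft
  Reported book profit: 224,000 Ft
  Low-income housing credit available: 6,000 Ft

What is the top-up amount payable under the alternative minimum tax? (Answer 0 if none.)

17,740 Ft

Alternative minimum tax:
  Base (reported book profit): 224,000 Ft
  Exemption: 224,000 Ft ≤ 243,000 Ft, so full 70,000 Ft applies
  Base: 224,000 Ft − 70,000 Ft = 154,000 Ft
  154,000 Ft × 21% = 32,340 Ft

Regular tax:
  124,000 Ft × 14% = 17,360 Ft
  13,500 Ft × 24% = 3,240 Ft
  → 20,600 Ft
  Less low-income housing credit 6,000 Ft → 14,600 Ft

Excess of alternative minimum tax over regular tax: 32,340 Ft − 14,600 Ft = 17,740 Ft.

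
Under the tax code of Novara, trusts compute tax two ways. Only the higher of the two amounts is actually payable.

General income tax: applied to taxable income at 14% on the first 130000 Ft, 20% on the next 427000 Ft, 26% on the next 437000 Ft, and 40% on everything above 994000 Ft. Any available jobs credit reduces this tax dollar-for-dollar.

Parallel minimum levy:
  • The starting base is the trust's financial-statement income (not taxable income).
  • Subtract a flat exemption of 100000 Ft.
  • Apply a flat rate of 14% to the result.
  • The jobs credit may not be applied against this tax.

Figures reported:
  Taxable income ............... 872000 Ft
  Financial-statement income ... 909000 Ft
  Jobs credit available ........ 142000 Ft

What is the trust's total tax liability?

113260 Ft

Parallel minimum levy:
  Base (financial-statement income): 909000 Ft
  Less exemption 100000 Ft → base 809000 Ft
  809000 Ft × 14% = 113260 Ft

General income tax:
  130000 Ft × 14% = 18200 Ft
  427000 Ft × 20% = 85400 Ft
  315000 Ft × 26% = 81900 Ft
  → 185500 Ft
  Less jobs credit 142000 Ft → 43500 Ft

113260 Ft > 43500 Ft, so the parallel minimum levy is the binding amount.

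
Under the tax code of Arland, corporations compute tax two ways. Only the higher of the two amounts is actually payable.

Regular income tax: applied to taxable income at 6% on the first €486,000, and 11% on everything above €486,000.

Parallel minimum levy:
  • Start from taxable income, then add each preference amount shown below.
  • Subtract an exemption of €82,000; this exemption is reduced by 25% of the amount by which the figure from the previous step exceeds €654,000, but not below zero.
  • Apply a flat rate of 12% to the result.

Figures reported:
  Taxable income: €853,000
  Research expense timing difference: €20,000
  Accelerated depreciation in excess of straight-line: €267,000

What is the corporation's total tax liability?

Regular income tax:
  €486,000 × 6% = €29,160
  €367,000 × 11% = €40,370
  → €69,530

Parallel minimum levy:
  Adjusted income: €853,000 + €20,000 + €267,000 = €1,140,000
  Exemption: 25% × (€1,140,000 − €654,000) = €121,500 ≥ €82,000, so the exemption is fully phased out
  Base: €1,140,000 − €0 = €1,140,000
  €1,140,000 × 12% = €136,800

€136,800 > €69,530, so the parallel minimum levy is the binding amount.

€136,800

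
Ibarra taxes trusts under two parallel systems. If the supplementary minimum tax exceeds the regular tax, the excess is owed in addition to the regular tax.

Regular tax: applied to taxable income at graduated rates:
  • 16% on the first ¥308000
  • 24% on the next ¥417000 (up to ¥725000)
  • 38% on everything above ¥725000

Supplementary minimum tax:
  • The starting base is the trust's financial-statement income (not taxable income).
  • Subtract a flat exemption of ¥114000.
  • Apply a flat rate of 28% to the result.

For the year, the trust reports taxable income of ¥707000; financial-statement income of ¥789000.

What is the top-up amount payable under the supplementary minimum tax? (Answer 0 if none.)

Regular tax:
  ¥308000 × 16% = ¥49280
  ¥399000 × 24% = ¥95760
  → ¥145040

Supplementary minimum tax:
  Base (financial-statement income): ¥789000
  Less exemption ¥114000 → base ¥675000
  ¥675000 × 28% = ¥189000

Excess of supplementary minimum tax over regular tax: ¥189000 − ¥145040 = ¥43960.

¥43960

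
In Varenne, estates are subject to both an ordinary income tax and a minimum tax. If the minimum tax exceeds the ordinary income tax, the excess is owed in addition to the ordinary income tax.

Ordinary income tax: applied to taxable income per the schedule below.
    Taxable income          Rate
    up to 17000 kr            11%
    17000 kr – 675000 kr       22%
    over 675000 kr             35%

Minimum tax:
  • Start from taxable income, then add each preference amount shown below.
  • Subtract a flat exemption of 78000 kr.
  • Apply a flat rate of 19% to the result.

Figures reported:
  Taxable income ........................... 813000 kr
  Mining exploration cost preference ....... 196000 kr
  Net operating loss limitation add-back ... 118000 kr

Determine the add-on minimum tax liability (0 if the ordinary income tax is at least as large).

4380 kr

Minimum tax:
  Adjusted income: 813000 kr + 196000 kr + 118000 kr = 1127000 kr
  Less exemption 78000 kr → base 1049000 kr
  1049000 kr × 19% = 199310 kr

Ordinary income tax:
  17000 kr × 11% = 1870 kr
  658000 kr × 22% = 144760 kr
  138000 kr × 35% = 48300 kr
  → 194930 kr

Excess of minimum tax over ordinary income tax: 199310 kr − 194930 kr = 4380 kr.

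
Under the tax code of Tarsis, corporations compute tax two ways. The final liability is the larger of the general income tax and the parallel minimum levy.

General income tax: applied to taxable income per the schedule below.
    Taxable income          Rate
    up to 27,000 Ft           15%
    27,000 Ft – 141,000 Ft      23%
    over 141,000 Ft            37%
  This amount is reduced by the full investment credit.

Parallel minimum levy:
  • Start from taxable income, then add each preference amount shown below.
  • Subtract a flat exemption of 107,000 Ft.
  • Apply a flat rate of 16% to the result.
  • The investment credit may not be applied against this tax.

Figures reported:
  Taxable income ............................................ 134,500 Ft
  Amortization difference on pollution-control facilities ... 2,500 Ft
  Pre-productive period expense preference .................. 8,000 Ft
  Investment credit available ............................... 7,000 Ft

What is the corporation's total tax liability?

21,775 Ft

General income tax:
  27,000 Ft × 15% = 4,050 Ft
  107,500 Ft × 23% = 24,725 Ft
  → 28,775 Ft
  Less investment credit 7,000 Ft → 21,775 Ft

Parallel minimum levy:
  Adjusted income: 134,500 Ft + 2,500 Ft + 8,000 Ft = 145,000 Ft
  Less exemption 107,000 Ft → base 38,000 Ft
  38,000 Ft × 16% = 6,080 Ft

21,775 Ft > 6,080 Ft, so the general income tax governs.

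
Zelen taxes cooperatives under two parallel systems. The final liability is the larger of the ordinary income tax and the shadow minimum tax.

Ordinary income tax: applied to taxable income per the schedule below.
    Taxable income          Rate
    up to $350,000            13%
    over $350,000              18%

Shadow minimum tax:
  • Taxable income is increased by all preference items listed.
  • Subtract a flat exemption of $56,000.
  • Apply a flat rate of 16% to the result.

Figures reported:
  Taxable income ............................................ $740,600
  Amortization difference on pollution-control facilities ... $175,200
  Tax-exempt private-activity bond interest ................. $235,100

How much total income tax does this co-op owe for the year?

Shadow minimum tax:
  Adjusted income: $740,600 + $175,200 + $235,100 = $1,150,900
  Less exemption $56,000 → base $1,094,900
  $1,094,900 × 16% = $175,184

Ordinary income tax:
  $350,000 × 13% = $45,500
  $390,600 × 18% = $70,308
  → $115,808

$175,184 > $115,808, so the shadow minimum tax is the binding amount.

$175,184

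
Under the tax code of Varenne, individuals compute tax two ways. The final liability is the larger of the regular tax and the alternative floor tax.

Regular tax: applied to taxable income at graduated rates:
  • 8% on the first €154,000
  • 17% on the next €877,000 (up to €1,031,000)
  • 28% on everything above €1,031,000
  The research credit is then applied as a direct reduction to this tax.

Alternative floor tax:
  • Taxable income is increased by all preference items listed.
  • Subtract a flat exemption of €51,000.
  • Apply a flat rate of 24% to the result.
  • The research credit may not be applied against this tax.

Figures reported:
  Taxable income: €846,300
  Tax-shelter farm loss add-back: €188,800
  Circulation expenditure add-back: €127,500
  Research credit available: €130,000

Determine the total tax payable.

€266,784

Alternative floor tax:
  Adjusted income: €846,300 + €188,800 + €127,500 = €1,162,600
  Less exemption €51,000 → base €1,111,600
  €1,111,600 × 24% = €266,784

Regular tax:
  €154,000 × 8% = €12,320
  €692,300 × 17% = €117,691
  → €130,011
  Less research credit €130,000 → €11

€266,784 > €11, so the alternative floor tax is the binding amount.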